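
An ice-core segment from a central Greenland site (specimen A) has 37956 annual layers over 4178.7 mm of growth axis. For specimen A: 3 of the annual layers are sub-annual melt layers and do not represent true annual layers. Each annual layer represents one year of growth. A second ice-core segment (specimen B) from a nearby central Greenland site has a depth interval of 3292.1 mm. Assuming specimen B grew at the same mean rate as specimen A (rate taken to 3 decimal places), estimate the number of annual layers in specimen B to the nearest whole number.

Specimen A: after corrections the count is 37956 − 3 = 37953 annual layers.
A: Mean rate = 4178.7 mm / 37953 years ≈ 0.110 mm/yr.
Specimen B: 3292.1 mm / 0.110 mm per year = 29928.18 years ≈ 29928 annual layers.

29928 annual layers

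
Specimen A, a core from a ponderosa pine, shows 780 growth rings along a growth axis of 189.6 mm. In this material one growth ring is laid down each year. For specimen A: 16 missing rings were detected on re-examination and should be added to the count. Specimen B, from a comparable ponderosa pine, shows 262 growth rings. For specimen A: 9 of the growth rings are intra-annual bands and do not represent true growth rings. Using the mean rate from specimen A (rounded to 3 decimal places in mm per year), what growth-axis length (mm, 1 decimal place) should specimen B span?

63.1 mm

Specimen A: adjusted count: 780 − 9 + 16 = 787 growth rings.
A: 189.6 mm over 787 years gives 189.6 / 787 ≈ 0.241 mm per year.
B's length ≈ 0.241 × 262 = 63.1 mm.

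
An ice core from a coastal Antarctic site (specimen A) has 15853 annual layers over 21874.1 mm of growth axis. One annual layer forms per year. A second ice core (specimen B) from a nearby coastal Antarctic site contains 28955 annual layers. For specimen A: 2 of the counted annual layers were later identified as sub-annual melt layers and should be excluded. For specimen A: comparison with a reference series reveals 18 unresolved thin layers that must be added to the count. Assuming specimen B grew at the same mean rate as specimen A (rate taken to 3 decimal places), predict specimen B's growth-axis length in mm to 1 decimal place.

39900.0 mm

Specimen A: after corrections the count is 15853 − 2 + 18 = 15869 annual layers.
A: Mean rate = 21874.1 mm / 15869 years ≈ 1.378 mm/yr.
For B, 1.378 mm/year × 28955 years = 39900.0 mm.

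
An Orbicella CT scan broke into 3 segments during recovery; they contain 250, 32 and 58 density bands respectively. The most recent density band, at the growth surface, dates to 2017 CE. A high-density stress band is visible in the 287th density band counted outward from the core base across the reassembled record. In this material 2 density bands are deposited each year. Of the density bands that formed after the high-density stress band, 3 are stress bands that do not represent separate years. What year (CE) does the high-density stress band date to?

1992 CE

Total density bands = 250 + 32 + 58 = 340.
Between density band 287 and the growth surface there are 340 − 287 = 53 density bands.
Removing the 3 false density bands leaves 53 − 3 = 50 true density bands beyond the high-density stress band.
50 density bands at 2 per year is 50 / 2 = 25 years.
The density band at the growth surface is 2017 CE, so the high-density stress band dates to 2017 − 25 = 1992 CE.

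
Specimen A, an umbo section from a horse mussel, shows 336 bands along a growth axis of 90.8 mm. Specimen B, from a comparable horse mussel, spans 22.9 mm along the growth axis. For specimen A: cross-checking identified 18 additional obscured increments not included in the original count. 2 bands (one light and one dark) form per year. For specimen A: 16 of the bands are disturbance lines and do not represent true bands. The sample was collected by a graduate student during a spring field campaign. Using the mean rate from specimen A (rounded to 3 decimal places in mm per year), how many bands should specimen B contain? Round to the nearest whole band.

Specimen A: correcting the raw count gives 336 − 16 + 18 = 338 true bands.
Specimen A: 338 bands at 2 per year is 338 / 2 = 169 years.
A: Extension rate ≈ 90.8 / 169 = 0.537 mm/year.
B spans 22.9 / 0.537 = 42.64 years; at 2 bands per year that is 42.64 × 2 ≈ 85 bands.

85 bands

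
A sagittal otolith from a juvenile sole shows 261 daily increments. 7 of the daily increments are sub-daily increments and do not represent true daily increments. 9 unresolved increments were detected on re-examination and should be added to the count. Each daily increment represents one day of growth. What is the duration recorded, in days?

263 d

After corrections the count is 261 − 7 + 9 = 263 daily increments.
With a one-to-one daily increment periodicity this is 263 days.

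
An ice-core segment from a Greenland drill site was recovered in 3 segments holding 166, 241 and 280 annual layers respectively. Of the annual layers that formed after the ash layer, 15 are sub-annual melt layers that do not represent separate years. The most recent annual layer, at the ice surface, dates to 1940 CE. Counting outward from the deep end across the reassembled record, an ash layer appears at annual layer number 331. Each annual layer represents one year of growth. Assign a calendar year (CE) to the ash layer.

Total annual layers = 166 + 241 + 280 = 687.
The ash layer sits at annual layer 331 from the deep end, so 687 − 331 = 356 annual layers formed after it.
Removing the 15 false annual layers leaves 356 − 15 = 341 true annual layers beyond the ash layer.
The annual layer at the ice surface is 1940 CE, so the ash layer dates to 1940 − 341 = 1599 CE.

1599 CE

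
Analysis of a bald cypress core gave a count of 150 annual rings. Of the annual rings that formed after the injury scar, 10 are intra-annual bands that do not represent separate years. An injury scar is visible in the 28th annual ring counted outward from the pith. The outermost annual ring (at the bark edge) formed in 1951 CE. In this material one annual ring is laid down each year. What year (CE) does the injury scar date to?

1839 CE

The injury scar sits at annual ring 28 from the pith, so 150 − 28 = 122 annual rings formed after it.
Removing the 10 false annual rings leaves 122 − 10 = 112 true annual rings beyond the injury scar.
Counting back 112 years from 1951 CE places the injury scar in 1951 − 112 = 1839 CE.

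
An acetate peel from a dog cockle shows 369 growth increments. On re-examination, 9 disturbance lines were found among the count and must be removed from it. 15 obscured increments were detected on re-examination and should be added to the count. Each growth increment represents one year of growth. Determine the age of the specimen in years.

375 years

True growth increment count = 369 − 9 + 15 = 375.
With a one-to-one growth increment periodicity this is 375 years.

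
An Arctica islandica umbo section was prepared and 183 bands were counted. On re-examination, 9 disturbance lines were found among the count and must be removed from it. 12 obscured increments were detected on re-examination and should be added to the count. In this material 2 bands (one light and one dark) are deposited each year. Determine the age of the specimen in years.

93 years

After corrections the count is 183 − 9 + 12 = 186 bands.
186 bands at 2 per year is 186 / 2 = 93 years.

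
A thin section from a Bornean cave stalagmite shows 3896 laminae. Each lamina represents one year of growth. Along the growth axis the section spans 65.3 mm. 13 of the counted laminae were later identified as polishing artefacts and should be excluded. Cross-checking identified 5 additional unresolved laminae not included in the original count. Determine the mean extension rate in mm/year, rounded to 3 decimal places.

0.017 mm/year

After corrections the count is 3896 − 13 + 5 = 3888 laminae.
Mean rate = 65.3 mm / 3888 years ≈ 0.017 mm/year.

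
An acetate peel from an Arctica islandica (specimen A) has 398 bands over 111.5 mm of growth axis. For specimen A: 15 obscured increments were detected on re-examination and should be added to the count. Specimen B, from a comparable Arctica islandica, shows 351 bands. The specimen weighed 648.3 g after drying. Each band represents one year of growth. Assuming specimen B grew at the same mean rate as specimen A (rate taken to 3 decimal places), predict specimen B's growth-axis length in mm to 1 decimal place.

Specimen A: true band count = 398 + 15 = 413.
A: Extension rate ≈ 111.5 / 413 = 0.270 mm/year.
For B, 0.270 mm/year × 351 years = 94.8 mm.

94.8 mm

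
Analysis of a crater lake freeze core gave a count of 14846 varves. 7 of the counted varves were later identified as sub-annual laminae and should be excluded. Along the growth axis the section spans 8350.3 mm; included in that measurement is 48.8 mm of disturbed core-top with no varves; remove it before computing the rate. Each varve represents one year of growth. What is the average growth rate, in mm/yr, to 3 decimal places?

After corrections the count is 14846 − 7 = 14839 varves.
The growth record spans 8350.3 − 48.8 = 8301.5 mm.
Extension rate ≈ 8301.5 / 14839 = 0.559 mm/yr.

0.559 mm/yr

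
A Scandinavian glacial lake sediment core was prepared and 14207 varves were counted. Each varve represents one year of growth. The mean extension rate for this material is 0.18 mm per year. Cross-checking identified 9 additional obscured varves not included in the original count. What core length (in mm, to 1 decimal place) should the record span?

2558.9 mm

Adjusted count: 14207 + 9 = 14216 varves.
14216 years at 0.18 mm/year gives 0.18 × 14216 = 2558.9 mm.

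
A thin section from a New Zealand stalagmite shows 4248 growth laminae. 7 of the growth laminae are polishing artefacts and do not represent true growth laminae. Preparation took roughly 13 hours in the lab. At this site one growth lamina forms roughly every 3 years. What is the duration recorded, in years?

Correcting the raw count gives 4248 − 7 = 4241 true growth laminae.
Multiplying by 3 years per growth lamina: 4241 × 3 = 12723 years.

12723 years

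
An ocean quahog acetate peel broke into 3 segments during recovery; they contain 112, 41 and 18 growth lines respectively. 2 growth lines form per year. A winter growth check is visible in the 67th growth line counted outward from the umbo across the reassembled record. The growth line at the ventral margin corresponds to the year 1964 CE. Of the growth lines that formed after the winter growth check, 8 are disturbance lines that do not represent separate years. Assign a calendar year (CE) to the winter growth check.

Total growth lines = 112 + 41 + 18 = 171.
The winter growth check sits at growth line 67 from the umbo, so 171 − 67 = 104 growth lines formed after it.
104 − 8 false = 96 true growth lines after the winter growth check.
With 2 growth lines per year, 96 / 2 = 48 years.
The growth line at the ventral margin is 1964 CE, so the winter growth check dates to 1964 − 48 = 1916 CE.

1916 CE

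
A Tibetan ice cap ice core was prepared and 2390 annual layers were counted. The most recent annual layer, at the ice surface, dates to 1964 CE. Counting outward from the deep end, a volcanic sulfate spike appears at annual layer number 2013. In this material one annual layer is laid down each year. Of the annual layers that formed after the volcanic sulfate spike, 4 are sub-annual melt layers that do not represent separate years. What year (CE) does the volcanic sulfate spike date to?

1591 CE

Between annual layer 2013 and the ice surface there are 2390 − 2013 = 377 annual layers.
Removing the 4 false annual layers leaves 377 − 4 = 373 true annual layers beyond the volcanic sulfate spike.
Counting back 373 years from 1964 CE places the volcanic sulfate spike in 1964 − 373 = 1591 CE.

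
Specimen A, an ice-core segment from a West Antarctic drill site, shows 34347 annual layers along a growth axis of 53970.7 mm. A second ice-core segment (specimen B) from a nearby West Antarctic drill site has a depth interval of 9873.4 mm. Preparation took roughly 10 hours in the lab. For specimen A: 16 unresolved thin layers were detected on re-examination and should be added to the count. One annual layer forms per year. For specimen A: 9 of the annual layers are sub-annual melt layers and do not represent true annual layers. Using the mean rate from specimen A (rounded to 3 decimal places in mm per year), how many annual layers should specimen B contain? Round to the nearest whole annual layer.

Specimen A: true annual layer count = 34347 − 9 + 16 = 34354.
A: Extension rate ≈ 53970.7 / 34354 = 1.571 mm/year.
B spans 9873.4 / 1.571 = 6284.79 years ≈ 6285 annual layers.

6285 annual layers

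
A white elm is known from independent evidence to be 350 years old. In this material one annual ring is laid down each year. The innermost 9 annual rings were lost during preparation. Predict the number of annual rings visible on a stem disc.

341 annual rings

One annual ring per year gives 350 annual rings over 350 years.
Less the 9 uncaptured annual rings: 350 − 9 = 341.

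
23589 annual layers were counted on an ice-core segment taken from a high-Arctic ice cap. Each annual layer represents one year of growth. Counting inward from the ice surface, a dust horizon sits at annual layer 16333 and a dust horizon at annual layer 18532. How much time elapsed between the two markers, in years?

2199 yr

18532 − 16333 = 2199 annual layers lie between the two events.
At one annual layer per year, 2199 years elapsed between them.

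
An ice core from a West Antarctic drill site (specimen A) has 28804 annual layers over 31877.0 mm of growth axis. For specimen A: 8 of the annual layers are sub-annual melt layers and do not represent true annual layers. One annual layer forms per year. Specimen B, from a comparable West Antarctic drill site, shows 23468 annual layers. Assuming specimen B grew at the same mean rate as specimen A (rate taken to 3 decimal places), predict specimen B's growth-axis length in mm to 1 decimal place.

25979.1 mm

Specimen A: adjusted count: 28804 − 8 = 28796 annual layers.
A: 31877.0 mm over 28796 years gives 31877.0 / 28796 ≈ 1.107 mm/year.
B's length ≈ 1.107 × 23468 = 25979.1 mm.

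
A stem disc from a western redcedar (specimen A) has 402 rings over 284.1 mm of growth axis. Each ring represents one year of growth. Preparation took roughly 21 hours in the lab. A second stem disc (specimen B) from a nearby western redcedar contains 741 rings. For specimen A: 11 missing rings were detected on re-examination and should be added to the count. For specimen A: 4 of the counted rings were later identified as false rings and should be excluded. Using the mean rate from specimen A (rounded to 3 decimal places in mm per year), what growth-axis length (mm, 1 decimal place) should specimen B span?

Specimen A: adjusted count: 402 − 4 + 11 = 409 rings.
A: Extension rate ≈ 284.1 / 409 = 0.695 mm/yr.
Length of B = 0.695 × 741 = 515.0 mm.

515.0 mm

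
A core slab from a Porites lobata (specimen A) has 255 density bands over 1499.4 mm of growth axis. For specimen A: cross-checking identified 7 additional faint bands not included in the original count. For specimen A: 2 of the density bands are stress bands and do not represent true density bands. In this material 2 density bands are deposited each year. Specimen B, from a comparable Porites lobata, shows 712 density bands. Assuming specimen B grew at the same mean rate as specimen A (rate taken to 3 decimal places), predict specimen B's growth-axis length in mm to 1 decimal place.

4106.1 mm

Specimen A: true density band count = 255 − 2 + 7 = 260.
Specimen A: with 2 density bands per year, 260 / 2 = 130 years.
A: Extension rate ≈ 1499.4 / 130 = 11.534 mm/yr.
Specimen B: dividing by 2 density bands per year: 712 / 2 = 356 years. Length of B = 11.534 × 356 = 4106.1 mm.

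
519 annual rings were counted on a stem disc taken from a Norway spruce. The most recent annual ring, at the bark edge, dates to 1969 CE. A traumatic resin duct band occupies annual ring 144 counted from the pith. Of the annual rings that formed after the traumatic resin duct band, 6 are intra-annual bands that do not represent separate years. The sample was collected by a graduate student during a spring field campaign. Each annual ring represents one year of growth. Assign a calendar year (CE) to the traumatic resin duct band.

The traumatic resin duct band sits at annual ring 144 from the pith, so 519 − 144 = 375 annual rings formed after it.
375 − 6 false = 369 true annual rings after the traumatic resin duct band.
Counting back 369 years from 1969 CE places the traumatic resin duct band in 1969 − 369 = 1600 CE.

1600 CE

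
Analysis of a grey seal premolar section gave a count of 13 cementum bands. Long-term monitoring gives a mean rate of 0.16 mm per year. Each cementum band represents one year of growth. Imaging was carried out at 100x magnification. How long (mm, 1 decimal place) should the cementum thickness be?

2.1 mm

13 years of growth are recorded.
Length ≈ 0.16 × 13 = 2.1 mm.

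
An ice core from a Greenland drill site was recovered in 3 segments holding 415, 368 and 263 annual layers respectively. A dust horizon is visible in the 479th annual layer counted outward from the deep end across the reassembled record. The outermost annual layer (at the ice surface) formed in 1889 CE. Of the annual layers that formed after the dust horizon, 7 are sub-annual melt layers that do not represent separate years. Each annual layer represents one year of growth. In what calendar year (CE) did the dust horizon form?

1329 CE

Total annual layers = 415 + 368 + 263 = 1046.
Between annual layer 479 and the ice surface there are 1046 − 479 = 567 annual layers.
Removing the 7 false annual layers leaves 567 − 7 = 560 true annual layers beyond the dust horizon.
Counting back 560 years from 1889 CE places the dust horizon in 1889 − 560 = 1329 CE.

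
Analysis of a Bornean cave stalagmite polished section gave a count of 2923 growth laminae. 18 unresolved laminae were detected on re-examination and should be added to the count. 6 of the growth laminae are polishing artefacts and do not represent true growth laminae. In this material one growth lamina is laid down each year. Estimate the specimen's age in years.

True growth lamina count = 2923 − 6 + 18 = 2935.
At one growth lamina per year, that is 2935 years.

2935 years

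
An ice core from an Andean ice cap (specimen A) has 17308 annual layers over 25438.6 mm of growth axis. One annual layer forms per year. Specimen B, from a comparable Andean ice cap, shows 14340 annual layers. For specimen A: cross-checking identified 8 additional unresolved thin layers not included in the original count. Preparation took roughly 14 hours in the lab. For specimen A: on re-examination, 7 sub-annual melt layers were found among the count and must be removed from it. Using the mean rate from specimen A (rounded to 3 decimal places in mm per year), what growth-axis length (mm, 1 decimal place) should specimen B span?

Specimen A: correcting the raw count gives 17308 − 7 + 8 = 17309 true annual layers.
A: 25438.6 mm over 17309 years gives 25438.6 / 17309 ≈ 1.470 mm/yr.
B's length ≈ 1.470 × 14340 = 21079.8 mm.

21079.8 mm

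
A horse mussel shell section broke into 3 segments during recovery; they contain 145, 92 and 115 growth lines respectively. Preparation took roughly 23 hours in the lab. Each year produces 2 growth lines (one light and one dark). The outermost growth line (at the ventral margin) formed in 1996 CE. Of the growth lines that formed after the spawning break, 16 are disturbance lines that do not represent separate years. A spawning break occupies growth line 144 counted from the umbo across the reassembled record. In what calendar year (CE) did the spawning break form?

Total growth lines = 145 + 92 + 115 = 352.
The spawning break sits at growth line 144 from the umbo, so 352 − 144 = 208 growth lines formed after it.
Excluding 16 false growth lines: 208 − 16 = 192.
192 growth lines at 2 per year is 192 / 2 = 96 years.
Counting back 96 years from 1996 CE places the spawning break in 1996 − 96 = 1900 CE.

1900 CE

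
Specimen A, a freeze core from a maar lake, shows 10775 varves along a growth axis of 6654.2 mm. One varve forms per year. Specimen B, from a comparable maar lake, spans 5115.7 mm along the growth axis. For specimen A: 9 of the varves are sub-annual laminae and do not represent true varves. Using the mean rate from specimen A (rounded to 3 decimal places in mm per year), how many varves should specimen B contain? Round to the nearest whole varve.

8278 varves

Specimen A: true varve count = 10775 − 9 = 10766.
A: Extension rate ≈ 6654.2 / 10766 = 0.618 mm/year.
B spans 5115.7 / 0.618 = 8277.83 years ≈ 8278 varves.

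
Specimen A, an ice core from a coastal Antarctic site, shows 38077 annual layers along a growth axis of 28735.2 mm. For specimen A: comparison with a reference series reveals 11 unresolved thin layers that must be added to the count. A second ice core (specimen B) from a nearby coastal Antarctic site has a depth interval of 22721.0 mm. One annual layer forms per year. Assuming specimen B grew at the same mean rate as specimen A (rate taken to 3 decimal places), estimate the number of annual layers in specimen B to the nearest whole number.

Specimen A: correcting the raw count gives 38077 + 11 = 38088 true annual layers.
A: Extension rate ≈ 28735.2 / 38088 = 0.754 mm/yr.
Specimen B: 22721.0 mm / 0.754 mm per year = 30133.95 years ≈ 30134 annual layers.

30134 annual layers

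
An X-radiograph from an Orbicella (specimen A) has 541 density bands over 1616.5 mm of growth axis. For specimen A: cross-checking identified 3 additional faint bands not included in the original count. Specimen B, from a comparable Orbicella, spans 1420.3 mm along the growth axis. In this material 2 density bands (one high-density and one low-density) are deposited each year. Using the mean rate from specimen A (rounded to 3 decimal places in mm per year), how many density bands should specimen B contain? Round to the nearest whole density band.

478 density bands

Specimen A: adjusted count: 541 + 3 = 544 density bands.
Specimen A: 544 density bands at 2 per year is 544 / 2 = 272 years.
A: Extension rate ≈ 1616.5 / 272 = 5.943 mm/yr.
Specimen B: 1420.3 mm / 5.943 mm per year = 238.99 years; at 2 density bands per year that is 238.99 × 2 ≈ 478 density bands.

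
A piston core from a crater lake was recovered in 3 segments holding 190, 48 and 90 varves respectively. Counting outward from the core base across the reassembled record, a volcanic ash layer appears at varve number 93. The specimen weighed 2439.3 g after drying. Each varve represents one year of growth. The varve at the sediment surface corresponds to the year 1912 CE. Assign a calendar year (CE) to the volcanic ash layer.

Total varves = 190 + 48 + 90 = 328.
328 − 93 = 235 varves lie beyond the volcanic ash layer toward the sediment surface.
The varve at the sediment surface is 1912 CE, so the volcanic ash layer dates to 1912 − 235 = 1677 CE.

1677 CE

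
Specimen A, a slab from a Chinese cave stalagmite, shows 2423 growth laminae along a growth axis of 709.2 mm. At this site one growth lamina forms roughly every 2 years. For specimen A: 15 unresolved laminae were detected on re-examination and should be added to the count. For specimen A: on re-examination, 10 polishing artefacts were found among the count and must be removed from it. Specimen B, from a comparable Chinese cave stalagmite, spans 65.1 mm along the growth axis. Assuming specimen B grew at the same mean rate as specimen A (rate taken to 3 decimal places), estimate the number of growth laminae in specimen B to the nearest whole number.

223 growth laminae

Specimen A: correcting the raw count gives 2423 − 10 + 15 = 2428 true growth laminae.
Specimen A: multiplying by 2 years per growth lamina: 2428 × 2 = 4856 years.
A: Extension rate ≈ 709.2 / 4856 = 0.146 mm per year.
B spans 65.1 / 0.146 = 445.89 years; at 2 years per growth lamina that is 445.89 / 2 ≈ 223 growth laminae.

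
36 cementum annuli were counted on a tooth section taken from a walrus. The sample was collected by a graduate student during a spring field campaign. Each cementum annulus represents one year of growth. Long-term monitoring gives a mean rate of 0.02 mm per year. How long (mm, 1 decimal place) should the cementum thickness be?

0.7 mm

The record spans 36 years at 0.02 mm per year.
Predicted length = 0.02 mm/year × 36 years = 0.7 mm.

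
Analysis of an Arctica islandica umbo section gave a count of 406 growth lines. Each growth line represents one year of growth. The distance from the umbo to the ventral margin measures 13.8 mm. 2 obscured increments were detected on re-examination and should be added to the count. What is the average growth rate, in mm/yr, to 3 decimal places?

0.034 mm/yr

Adjusted count: 406 + 2 = 408 growth lines.
Extension rate ≈ 13.8 / 408 = 0.034 mm/yr.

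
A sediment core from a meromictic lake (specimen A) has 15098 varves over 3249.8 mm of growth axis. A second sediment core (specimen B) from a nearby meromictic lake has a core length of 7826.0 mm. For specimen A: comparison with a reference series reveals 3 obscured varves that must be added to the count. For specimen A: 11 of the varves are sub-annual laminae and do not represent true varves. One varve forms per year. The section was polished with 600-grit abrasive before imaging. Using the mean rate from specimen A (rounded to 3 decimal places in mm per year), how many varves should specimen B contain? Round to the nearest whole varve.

36400 varves

Specimen A: adjusted count: 15098 − 11 + 3 = 15090 varves.
A: Mean rate = 3249.8 mm / 15090 years ≈ 0.215 mm/year.
For B, 7826.0 / 0.215 = 36400.00 years ≈ 36400 varves.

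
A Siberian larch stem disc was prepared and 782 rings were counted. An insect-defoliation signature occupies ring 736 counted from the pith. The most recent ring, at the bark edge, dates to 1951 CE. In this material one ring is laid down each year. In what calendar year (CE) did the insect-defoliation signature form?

Between ring 736 and the bark edge there are 782 − 736 = 46 rings.
Counting back 46 years from 1951 CE places the insect-defoliation signature in 1951 − 46 = 1905 CE.

1905 CE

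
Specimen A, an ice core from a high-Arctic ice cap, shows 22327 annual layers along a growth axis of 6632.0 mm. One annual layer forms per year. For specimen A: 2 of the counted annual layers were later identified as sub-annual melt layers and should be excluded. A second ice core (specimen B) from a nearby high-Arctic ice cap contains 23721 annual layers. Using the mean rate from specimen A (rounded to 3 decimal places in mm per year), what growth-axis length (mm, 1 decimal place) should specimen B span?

7045.1 mm

Specimen A: true annual layer count = 22327 − 2 = 22325.
A: Extension rate ≈ 6632.0 / 22325 = 0.297 mm/yr.
Length of B = 0.297 × 23721 = 7045.1 mm.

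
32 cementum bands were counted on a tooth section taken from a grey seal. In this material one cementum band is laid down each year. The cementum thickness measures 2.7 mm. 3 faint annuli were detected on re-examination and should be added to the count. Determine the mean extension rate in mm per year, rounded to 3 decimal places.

True cementum band count = 32 + 3 = 35.
Extension rate ≈ 2.7 / 35 = 0.077 mm per year.

0.077 mm per year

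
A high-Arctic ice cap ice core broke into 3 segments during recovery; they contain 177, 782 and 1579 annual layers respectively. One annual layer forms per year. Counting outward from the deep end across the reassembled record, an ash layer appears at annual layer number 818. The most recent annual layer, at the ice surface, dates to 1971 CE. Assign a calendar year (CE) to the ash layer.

251 CE

Total annual layers = 177 + 782 + 1579 = 2538.
2538 − 818 = 1720 annual layers lie beyond the ash layer toward the ice surface.
1971 − 1720 = 251 CE.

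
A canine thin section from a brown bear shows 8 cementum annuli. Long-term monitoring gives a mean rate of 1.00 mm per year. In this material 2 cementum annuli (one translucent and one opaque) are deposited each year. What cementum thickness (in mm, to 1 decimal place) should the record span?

Dividing by 2 cementum annuli per year: 8 / 2 = 4 years.
4 years at 1.00 mm/year gives 1.00 × 4 = 4.0 mm.

4.0 mm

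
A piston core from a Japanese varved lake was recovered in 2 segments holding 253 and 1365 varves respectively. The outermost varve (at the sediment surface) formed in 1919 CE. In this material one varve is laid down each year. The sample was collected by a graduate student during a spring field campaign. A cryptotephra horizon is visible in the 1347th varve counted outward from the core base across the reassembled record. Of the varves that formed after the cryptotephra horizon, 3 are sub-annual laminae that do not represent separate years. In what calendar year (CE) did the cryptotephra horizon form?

Total varves = 253 + 1365 = 1618.
1618 − 1347 = 271 varves lie beyond the cryptotephra horizon toward the sediment surface.
Excluding 3 false varves: 271 − 3 = 268.
Counting back 268 years from 1919 CE places the cryptotephra horizon in 1919 − 268 = 1651 CE.

1651 CE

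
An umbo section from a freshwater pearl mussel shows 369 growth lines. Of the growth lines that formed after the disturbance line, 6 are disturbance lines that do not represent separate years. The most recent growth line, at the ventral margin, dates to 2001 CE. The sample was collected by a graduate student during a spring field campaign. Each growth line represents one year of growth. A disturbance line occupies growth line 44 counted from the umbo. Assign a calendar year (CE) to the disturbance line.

The disturbance line sits at growth line 44 from the umbo, so 369 − 44 = 325 growth lines formed after it.
Excluding 6 false growth lines: 325 − 6 = 319.
Counting back 319 years from 2001 CE places the disturbance line in 2001 − 319 = 1682 CE.

1682 CE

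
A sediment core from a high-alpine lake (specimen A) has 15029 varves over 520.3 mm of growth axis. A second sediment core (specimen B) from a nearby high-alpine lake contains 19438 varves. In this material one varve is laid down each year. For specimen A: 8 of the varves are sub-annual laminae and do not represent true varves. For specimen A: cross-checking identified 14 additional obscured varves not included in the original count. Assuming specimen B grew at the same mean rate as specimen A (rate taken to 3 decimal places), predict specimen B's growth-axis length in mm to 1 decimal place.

Specimen A: correcting the raw count gives 15029 − 8 + 14 = 15035 true varves.
A: Extension rate ≈ 520.3 / 15035 = 0.035 mm/year.
Length of B = 0.035 × 19438 = 680.3 mm.

680.3 mm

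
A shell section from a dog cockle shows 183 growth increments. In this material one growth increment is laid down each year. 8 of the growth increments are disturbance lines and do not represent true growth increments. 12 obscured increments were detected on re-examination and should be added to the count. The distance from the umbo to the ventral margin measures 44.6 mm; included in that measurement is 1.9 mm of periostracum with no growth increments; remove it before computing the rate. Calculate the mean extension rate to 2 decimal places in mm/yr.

0.23 mm/yr

Correcting the raw count gives 183 − 8 + 12 = 187 true growth increments.
The growth record spans 44.6 − 1.9 = 42.7 mm.
Mean rate = 42.7 mm / 187 years ≈ 0.23 mm/yr.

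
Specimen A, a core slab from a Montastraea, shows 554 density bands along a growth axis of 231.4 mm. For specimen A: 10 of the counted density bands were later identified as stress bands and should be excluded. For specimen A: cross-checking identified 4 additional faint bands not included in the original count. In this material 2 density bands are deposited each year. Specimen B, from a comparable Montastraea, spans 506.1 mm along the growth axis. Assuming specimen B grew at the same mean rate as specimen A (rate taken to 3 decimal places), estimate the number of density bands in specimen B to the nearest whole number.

1198 density bands

Specimen A: correcting the raw count gives 554 − 10 + 4 = 548 true density bands.
Specimen A: with 2 density bands per year, 548 / 2 = 274 years.
A: Extension rate ≈ 231.4 / 274 = 0.845 mm/year.
For B, 506.1 / 0.845 = 598.93 years; at 2 density bands per year that is 598.93 × 2 ≈ 1198 density bands.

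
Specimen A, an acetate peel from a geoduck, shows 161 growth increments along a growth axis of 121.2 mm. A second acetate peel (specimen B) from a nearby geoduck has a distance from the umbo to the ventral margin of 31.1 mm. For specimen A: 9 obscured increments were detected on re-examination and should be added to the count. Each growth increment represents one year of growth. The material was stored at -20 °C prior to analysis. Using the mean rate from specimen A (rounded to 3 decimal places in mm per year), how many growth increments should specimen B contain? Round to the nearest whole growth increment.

Specimen A: true growth increment count = 161 + 9 = 170.
A: 121.2 mm over 170 years gives 121.2 / 170 ≈ 0.713 mm/yr.
For B, 31.1 / 0.713 = 43.62 years ≈ 44 growth increments.

44 growth increments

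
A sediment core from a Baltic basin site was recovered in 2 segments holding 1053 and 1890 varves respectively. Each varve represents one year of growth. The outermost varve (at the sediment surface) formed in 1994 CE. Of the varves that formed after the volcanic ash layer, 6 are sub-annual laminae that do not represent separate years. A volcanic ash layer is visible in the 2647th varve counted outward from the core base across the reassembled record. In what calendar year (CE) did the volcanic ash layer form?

1704 CE

Total varves = 1053 + 1890 = 2943.
Between varve 2647 and the sediment surface there are 2943 − 2647 = 296 varves.
Removing the 6 false varves leaves 296 − 6 = 290 true varves beyond the volcanic ash layer.
The varve at the sediment surface is 1994 CE, so the volcanic ash layer dates to 1994 − 290 = 1704 CE.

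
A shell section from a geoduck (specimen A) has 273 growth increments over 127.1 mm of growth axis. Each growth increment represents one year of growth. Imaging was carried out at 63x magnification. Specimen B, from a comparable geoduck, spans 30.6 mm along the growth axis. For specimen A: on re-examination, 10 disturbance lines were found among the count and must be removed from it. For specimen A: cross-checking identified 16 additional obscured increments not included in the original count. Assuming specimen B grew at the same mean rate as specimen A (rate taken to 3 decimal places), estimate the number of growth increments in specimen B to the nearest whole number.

67 growth increments

Specimen A: after corrections the count is 273 − 10 + 16 = 279 growth increments.
A: 127.1 mm over 279 years gives 127.1 / 279 ≈ 0.456 mm/yr.
For B, 30.6 / 0.456 = 67.11 years ≈ 67 growth increments.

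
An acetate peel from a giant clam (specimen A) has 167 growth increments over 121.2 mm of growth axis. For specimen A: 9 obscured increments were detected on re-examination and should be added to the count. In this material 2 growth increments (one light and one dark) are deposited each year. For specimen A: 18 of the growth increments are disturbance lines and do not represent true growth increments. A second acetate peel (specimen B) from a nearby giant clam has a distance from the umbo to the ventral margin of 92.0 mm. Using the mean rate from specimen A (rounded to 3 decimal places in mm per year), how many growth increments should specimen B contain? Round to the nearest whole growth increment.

Specimen A: after corrections the count is 167 − 18 + 9 = 158 growth increments.
Specimen A: 158 growth increments at 2 per year is 158 / 2 = 79 years.
A: Extension rate ≈ 121.2 / 79 = 1.534 mm per year.
B spans 92.0 / 1.534 = 59.97 years; at 2 growth increments per year that is 59.97 × 2 ≈ 120 growth increments.

120 growth increments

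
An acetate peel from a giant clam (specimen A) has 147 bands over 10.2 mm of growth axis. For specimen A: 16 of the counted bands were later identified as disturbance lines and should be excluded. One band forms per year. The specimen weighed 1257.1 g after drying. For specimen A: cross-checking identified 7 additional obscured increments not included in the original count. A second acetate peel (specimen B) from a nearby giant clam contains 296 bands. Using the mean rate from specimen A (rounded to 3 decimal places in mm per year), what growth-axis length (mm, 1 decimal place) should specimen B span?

Specimen A: after corrections the count is 147 − 16 + 7 = 138 bands.
A: Extension rate ≈ 10.2 / 138 = 0.074 mm/year.
B's length ≈ 0.074 × 296 = 21.9 mm.

21.9 mm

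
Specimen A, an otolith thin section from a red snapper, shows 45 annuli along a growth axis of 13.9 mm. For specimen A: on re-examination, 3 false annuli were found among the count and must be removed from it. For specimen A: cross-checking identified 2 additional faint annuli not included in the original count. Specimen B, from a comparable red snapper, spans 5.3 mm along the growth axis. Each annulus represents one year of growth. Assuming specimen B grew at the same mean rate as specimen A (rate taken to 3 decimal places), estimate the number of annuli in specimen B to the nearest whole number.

Specimen A: adjusted count: 45 − 3 + 2 = 44 annuli.
A: Extension rate ≈ 13.9 / 44 = 0.316 mm per year.
For B, 5.3 / 0.316 = 16.77 years ≈ 17 annuli.

17 annuli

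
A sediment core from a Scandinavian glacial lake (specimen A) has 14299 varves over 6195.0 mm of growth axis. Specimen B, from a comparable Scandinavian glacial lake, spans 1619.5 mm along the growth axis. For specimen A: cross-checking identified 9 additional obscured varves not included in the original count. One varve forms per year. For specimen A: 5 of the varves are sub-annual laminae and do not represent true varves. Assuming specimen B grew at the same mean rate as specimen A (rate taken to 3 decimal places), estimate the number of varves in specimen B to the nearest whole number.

3740 varves

Specimen A: correcting the raw count gives 14299 − 5 + 9 = 14303 true varves.
A: Mean rate = 6195.0 mm / 14303 years ≈ 0.433 mm per year.
Specimen B: 1619.5 mm / 0.433 mm per year = 3740.18 years ≈ 3740 varves.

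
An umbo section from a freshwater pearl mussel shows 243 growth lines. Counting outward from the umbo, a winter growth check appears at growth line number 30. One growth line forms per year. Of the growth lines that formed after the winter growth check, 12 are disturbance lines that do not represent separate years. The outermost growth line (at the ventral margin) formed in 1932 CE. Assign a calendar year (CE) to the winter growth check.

1731 CE

The winter growth check sits at growth line 30 from the umbo, so 243 − 30 = 213 growth lines formed after it.
Removing the 12 false growth lines leaves 213 − 12 = 201 true growth lines beyond the winter growth check.
1932 − 201 = 1731 CE.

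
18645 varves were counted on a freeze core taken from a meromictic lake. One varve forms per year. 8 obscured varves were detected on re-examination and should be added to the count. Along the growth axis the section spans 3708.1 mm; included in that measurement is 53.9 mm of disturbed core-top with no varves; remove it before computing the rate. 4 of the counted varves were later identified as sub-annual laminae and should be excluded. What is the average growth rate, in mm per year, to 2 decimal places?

0.20 mm per year

After corrections the count is 18645 − 4 + 8 = 18649 varves.
The growth record spans 3708.1 − 53.9 = 3654.2 mm.
Extension rate ≈ 3654.2 / 18649 = 0.20 mm per year.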